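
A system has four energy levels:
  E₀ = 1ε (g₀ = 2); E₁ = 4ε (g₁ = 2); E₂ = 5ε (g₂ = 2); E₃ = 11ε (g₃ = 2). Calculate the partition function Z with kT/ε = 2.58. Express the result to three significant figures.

Z = 2.10

Eᵢ/kT = 0.38760, 1.5504, 1.9380, 4.2636.
Z = Σ gᵢe^(−Eᵢ/kT) = 2·e^(−0.38760) + 2·e^(−1.5504) + 2·e^(−1.9380) + 2·e^(−4.2636) = 1.3574 + 0.42433 + 0.28798 + 0.028143 = 2.0979.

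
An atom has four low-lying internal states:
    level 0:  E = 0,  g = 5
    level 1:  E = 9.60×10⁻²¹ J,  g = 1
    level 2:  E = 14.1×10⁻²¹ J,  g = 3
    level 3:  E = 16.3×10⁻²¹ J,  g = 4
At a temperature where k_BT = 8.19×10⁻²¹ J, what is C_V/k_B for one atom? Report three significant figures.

0.516

Eᵢ/kT = 0, 1.1722, 1.7216, 1.9902.
Z = Σ gᵢe^(−Eᵢ/kT) = 5·e^(−0) + 1·e^(−1.1722) + 3·e^(−1.7216) + 4·e^(−1.9902) = 5.0000 + 0.30968 + 0.53634 + 0.54667 = 6.3927.
⟨E⟩ = 3.0419, ⟨E²⟩ = 43.865.
C_V/k_B = (⟨E²⟩ − ⟨E⟩²)/(kT)² = (43.865 − 9.2532)/67.076 = 0.516.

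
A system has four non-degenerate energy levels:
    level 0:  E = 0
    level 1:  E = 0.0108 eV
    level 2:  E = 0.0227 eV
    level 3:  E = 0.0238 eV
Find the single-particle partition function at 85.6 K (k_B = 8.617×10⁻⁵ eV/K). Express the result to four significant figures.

Z = 1.317

k_BT = 8.617×10⁻⁵ × 85.6 K = 0.00737615 eV.
Eᵢ/kT = 0, 1.46418, 3.07749, 3.22662.
Z = Σ e^(−Eᵢ/kT) = e^(−0) + e^(−1.46418) + e^(−3.07749) + e^(−3.22662) = 1.00000 + 0.231268 + 0.0460748 + 0.0396914 = 1.31703.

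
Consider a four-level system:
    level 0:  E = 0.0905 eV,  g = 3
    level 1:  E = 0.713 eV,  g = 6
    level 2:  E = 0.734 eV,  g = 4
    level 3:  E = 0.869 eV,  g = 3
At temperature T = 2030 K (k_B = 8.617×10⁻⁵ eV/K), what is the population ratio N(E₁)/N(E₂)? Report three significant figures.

k_BT = 8.617×10⁻⁵ × 2030 K = 0.17493 eV.
n₁/n₂ = (g₁/g₂) exp[−(E₁−E₂)/kT] = (6/4) × exp(−(-0.021 eV)/(0.17493 eV)) = (6/4) × exp(0.12005) = 1.69.

1.69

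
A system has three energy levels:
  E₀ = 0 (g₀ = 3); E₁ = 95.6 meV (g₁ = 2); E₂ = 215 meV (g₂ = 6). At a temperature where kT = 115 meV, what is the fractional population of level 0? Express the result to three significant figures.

Eᵢ/kT = 0, 0.83130, 1.8696.
Z = Σ gᵢe^(−Eᵢ/kT) = 3·e^(−0) + 2·e^(−0.83130) + 6·e^(−1.8696) = 3.0000 + 0.87097 + 0.92511 = 4.7961.
P₀ = g₀ e^(−E₀/kT) / Z = 3.0000/4.7961 = 0.626.

0.626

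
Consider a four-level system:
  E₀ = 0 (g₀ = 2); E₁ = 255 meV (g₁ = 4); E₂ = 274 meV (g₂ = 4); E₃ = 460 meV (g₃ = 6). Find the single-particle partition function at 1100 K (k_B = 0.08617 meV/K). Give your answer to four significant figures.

Z = 2.540

k_BT = 0.08617 × 1100 K = 94.7870 meV.
Eᵢ/kT = 0, 2.69024, 2.89069, 4.85299.
Z = Σ gᵢe^(−Eᵢ/kT) = 2·e^(−0) + 4·e^(−2.69024) + 4·e^(−2.89069) + 6·e^(−4.85299) = 2.00000 + 0.271459 + 0.222152 + 0.0468300 = 2.54044.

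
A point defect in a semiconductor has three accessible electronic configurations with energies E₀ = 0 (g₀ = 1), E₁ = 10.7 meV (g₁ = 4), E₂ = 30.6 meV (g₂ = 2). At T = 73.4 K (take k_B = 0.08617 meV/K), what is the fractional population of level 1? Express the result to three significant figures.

0.420

k_BT = 0.08617 × 73.4 K = 6.3249 meV.
Eᵢ/kT = 0, 1.6917, 4.8380.
Z = Σ gᵢe^(−Eᵢ/kT) = 1·e^(−0) + 4·e^(−1.6917) + 2·e^(−4.8380) = 1.0000 + 0.73682 + 0.015846 = 1.7527.
P₁ = g₁ e^(−E₁/kT) / Z = 0.73682/1.7527 = 0.420.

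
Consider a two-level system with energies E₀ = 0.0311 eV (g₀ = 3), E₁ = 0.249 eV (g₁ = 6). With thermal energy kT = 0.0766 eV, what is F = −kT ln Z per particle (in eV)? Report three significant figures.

-0.0615 eV

Eᵢ/kT = 0.40601, 3.2507.
Z = Σ gᵢe^(−Eᵢ/kT) = 3·e^(−0.40601) + 6·e^(−3.2507) = 1.9989 + 0.23248 = 2.2314.
F = −kT ln Z = −0.0766 × ln(2.2314) = −0.0766 × 0.80263 = -0.0615 eV.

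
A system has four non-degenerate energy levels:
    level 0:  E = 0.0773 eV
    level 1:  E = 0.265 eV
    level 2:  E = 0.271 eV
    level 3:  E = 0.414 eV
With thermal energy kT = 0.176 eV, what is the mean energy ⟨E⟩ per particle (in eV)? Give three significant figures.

Eᵢ/kT = 0.43920, 1.5057, 1.5398, 2.3523.
Z = Σ e^(−Eᵢ/kT) = e^(−0.43920) + e^(−1.5057) + e^(−1.5398) + e^(−2.3523) = 0.64455 + 0.22186 + 0.21442 + 0.095150 = 1.1760.
⟨E⟩ = Σ Eᵢ e^(−Eᵢ/kT) / Z = (0.0773·0.64455 + 0.265·0.22186 + 0.271·0.21442 + 0.414·0.095150) / 1.1760 = 0.175 eV.

0.175 eV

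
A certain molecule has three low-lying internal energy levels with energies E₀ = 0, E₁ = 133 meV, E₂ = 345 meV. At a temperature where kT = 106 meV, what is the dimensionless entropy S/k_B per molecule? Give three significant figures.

0.646

Eᵢ/kT = 0, 1.2547, 3.2547.
Z = Σ e^(−Eᵢ/kT) = e^(−0) + e^(−1.2547) + e^(−3.2547) = 1.0000 + 0.28516 + 0.038592 = 1.3238.
⟨E⟩ = Σ EᵢPᵢ = 38.707 meV.
S/k_B = ln Z + ⟨E⟩/kT = ln(1.3238) + 38.707/106 = 0.28051 + 0.36516 = 0.646.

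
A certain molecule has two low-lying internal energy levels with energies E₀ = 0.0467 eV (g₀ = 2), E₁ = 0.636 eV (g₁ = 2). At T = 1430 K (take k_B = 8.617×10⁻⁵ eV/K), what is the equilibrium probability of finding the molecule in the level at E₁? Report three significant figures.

0.00831

k_BT = 8.617×10⁻⁵ × 1430 K = 0.12322 eV.
Eᵢ/kT = 0.37900, 5.1615.
Z = Σ gᵢe^(−Eᵢ/kT) = 2·e^(−0.37900) + 2·e^(−5.1615) = 1.3691 + 0.011466 = 1.3806.
P₁ = g₁ e^(−E₁/kT) / Z = 0.011466/1.3806 = 0.00831.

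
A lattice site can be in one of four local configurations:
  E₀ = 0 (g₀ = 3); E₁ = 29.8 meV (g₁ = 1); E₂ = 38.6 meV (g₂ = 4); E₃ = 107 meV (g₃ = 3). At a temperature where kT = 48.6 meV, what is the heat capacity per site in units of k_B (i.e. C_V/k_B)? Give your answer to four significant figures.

Eᵢ/kT = 0, 0.613169, 0.794239, 2.20165.
Z = Σ gᵢe^(−Eᵢ/kT) = 3·e^(−0) + 1·e^(−0.613169) + 4·e^(−0.794239) + 3·e^(−2.20165) = 3.00000 + 0.541632 + 1.80770 + 0.331861 = 5.68119.
⟨E⟩ = 21.3735 meV, ⟨E²⟩ = 1227.54 meV².
C_V/k_B = (⟨E²⟩ − ⟨E⟩²)/(kT)² = (1227.54 − 456.827)/2361.96 = 0.3263.

0.3263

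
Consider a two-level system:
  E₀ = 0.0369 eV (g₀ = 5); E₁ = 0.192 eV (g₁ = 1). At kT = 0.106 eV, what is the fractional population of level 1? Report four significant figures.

0.04425

Eᵢ/kT = 0.348113, 1.81132.
Z = Σ gᵢe^(−Eᵢ/kT) = 5·e^(−0.348113) + 1·e^(−1.81132) = 3.53010 + 0.163438 = 3.69354.
P₁ = g₁ e^(−E₁/kT) / Z = 0.163438/3.69354 = 0.04425.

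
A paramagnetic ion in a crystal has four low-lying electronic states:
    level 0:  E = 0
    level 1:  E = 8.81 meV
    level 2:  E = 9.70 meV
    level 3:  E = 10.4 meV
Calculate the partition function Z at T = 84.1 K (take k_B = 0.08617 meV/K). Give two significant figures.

Z = 1.8

k_BT = 0.08617 × 84.1 K = 7.247 meV.
Eᵢ/kT = 0, 1.216, 1.338, 1.435.
Z = Σ e^(−Eᵢ/kT) = e^(−0) + e^(−1.216) + e^(−1.338) + e^(−1.435) = 1.000 + 0.2964 + 0.2624 + 0.2381 = 1.797.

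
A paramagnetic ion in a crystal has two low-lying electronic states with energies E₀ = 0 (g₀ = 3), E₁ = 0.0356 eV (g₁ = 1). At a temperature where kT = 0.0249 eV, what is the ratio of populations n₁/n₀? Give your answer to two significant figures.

0.080

n₁/n₀ = (g₁/g₀) exp[−(E₁−E₀)/kT] = (1/3) × exp(−(0.0356 eV)/(0.0249 eV)) = (1/3) × exp(-1.430) = 0.080.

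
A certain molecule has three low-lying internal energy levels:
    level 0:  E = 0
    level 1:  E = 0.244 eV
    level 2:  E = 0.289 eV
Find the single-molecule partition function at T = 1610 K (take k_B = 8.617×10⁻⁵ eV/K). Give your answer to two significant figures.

k_BT = 8.617×10⁻⁵ × 1610 K = 0.1387 eV.
Eᵢ/kT = 0, 1.759, 2.084.
Z = Σ e^(−Eᵢ/kT) = e^(−0) + e^(−1.759) + e^(−2.084) = 1.000 + 0.1722 + 0.1244 = 1.297.

Z = 1.3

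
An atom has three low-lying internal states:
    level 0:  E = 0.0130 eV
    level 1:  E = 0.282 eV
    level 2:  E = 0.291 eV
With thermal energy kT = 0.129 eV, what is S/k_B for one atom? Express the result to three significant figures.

0.626

Eᵢ/kT = 0.10078, 2.1860, 2.2558.
Z = Σ e^(−Eᵢ/kT) = e^(−0.10078) + e^(−2.1860) + e^(−2.2558) = 0.90413 + 0.11237 + 0.10479 = 1.1213.
⟨E⟩ = Σ EᵢPᵢ = 0.065938 eV.
S/k_B = ln Z + ⟨E⟩/kT = ln(1.1213) + 0.065938/0.129 = 0.11449 + 0.51115 = 0.626.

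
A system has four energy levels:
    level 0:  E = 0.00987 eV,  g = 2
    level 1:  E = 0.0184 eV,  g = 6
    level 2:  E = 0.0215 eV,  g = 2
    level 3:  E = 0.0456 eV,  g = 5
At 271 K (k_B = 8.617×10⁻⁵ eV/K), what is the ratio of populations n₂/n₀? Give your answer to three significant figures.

0.608

k_BT = 8.617×10⁻⁵ × 271 K = 0.023352 eV.
n₂/n₀ = (g₂/g₀) exp[−(E₂−E₀)/kT] = (2/2) × exp(−(0.01163 eV)/(0.023352 eV)) = (2/2) × exp(-0.49803) = 0.608.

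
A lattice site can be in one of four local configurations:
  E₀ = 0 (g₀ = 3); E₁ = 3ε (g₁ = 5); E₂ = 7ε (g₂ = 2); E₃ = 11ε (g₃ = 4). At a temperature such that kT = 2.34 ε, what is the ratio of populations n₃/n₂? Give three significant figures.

0.362

n₃/n₂ = (g₃/g₂) exp[−(E₃−E₂)/kT] = (4/2) × exp(−(4ε)/(2.34ε)) = (4/2) × exp(-1.7094) = 0.362.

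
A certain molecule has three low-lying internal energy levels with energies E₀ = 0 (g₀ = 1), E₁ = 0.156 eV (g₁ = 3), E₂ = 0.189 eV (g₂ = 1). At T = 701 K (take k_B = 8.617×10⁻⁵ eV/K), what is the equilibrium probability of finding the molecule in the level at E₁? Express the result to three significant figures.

0.178

k_BT = 8.617×10⁻⁵ × 701 K = 0.060405 eV.
Eᵢ/kT = 0, 2.5826, 3.1289.
Z = Σ gᵢe^(−Eᵢ/kT) = 1·e^(−0) + 3·e^(−2.5826) + 1·e^(−3.1289) = 1.0000 + 0.22673 + 0.043766 = 1.2705.
P₁ = g₁ e^(−E₁/kT) / Z = 0.22673/1.2705 = 0.178.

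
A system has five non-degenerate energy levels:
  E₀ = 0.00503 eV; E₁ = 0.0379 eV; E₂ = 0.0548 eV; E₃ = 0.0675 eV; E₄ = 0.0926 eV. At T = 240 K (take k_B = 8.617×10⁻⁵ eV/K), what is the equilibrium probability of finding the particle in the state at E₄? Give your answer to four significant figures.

k_BT = 8.617×10⁻⁵ × 240 K = 0.0206808 eV.
Eᵢ/kT = 0.243221, 1.83262, 2.64980, 3.26390, 4.47758.
Z = Σ e^(−Eᵢ/kT) = e^(−0.243221) + e^(−1.83262) + e^(−2.64980) + e^(−3.26390) + e^(−4.47758) = 0.784098 + 0.159994 + 0.0706653 + 0.0382390 + 0.0113609 = 1.06436.
P₄ = e^(−E₄/kT) / Z = 0.0113609/1.06436 = 0.01067.

0.01067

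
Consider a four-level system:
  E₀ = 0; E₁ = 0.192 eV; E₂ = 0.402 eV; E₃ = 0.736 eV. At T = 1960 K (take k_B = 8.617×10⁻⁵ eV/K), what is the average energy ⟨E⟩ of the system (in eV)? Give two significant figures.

k_BT = 8.617×10⁻⁵ × 1960 K = 0.1689 eV.
Eᵢ/kT = 0, 1.137, 2.380, 4.358.
Z = Σ e^(−Eᵢ/kT) = e^(−0) + e^(−1.137) + e^(−2.380) + e^(−4.358) = 1.000 + 0.3208 + 0.09255 + 0.01280 = 1.426.
⟨E⟩ = Σ Eᵢ e^(−Eᵢ/kT) / Z = (0·1.000 + 0.192·0.3208 + 0.402·0.09255 + 0.736·0.01280) / 1.426 = 0.076 eV.

0.076 eV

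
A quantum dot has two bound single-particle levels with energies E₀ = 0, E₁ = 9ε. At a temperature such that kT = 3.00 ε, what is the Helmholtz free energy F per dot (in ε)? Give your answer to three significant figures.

-0.146 ε

Eᵢ/kT = 0, 3.0000.
Z = Σ e^(−Eᵢ/kT) = e^(−0) + e^(−3.0000) = 1.0000 + 0.049787 = 1.0498.
F = −kT ln Z = −3.00 × ln(1.0498) = −3.00 × 0.048600 = -0.146 ε.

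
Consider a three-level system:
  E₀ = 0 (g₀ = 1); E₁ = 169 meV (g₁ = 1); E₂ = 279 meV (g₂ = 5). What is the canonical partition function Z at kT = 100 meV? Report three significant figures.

Eᵢ/kT = 0, 1.6900, 2.7900.
Z = Σ gᵢe^(−Eᵢ/kT) = 1·e^(−0) + 1·e^(−1.6900) + 5·e^(−2.7900) = 1.0000 + 0.18452 + 0.30711 = 1.4916.

Z = 1.49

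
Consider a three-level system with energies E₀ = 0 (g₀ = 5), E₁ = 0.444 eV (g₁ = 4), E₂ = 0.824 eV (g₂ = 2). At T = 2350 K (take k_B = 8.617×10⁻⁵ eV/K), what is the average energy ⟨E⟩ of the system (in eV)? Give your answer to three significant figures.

k_BT = 8.617×10⁻⁵ × 2350 K = 0.20250 eV.
Eᵢ/kT = 0, 2.1926, 4.0691.
Z = Σ gᵢe^(−Eᵢ/kT) = 5·e^(−0) + 4·e^(−2.1926) + 2·e^(−4.0691) = 5.0000 + 0.44650 + 0.034186 = 5.4807.
⟨E⟩ = Σ Eᵢ gᵢe^(−Eᵢ/kT) / Z = (0·5.0000 + 0.444·0.44650 + 0.824·0.034186) / 5.4807 = 0.0413 eV.

0.0413 eV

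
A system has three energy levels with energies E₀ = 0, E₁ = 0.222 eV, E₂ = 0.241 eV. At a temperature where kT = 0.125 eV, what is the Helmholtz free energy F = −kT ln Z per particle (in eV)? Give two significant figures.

-0.034 eV

Eᵢ/kT = 0, 1.776, 1.928.
Z = Σ e^(−Eᵢ/kT) = e^(−0) + e^(−1.776) + e^(−1.928) = 1.000 + 0.1693 + 0.1454 = 1.315.
F = −kT ln Z = −0.125 × ln(1.315) = −0.125 × 0.2738 = -0.034 eV.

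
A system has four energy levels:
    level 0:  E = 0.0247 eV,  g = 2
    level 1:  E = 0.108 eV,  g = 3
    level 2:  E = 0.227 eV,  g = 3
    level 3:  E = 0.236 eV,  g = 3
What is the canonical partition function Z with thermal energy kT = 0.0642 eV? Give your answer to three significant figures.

Eᵢ/kT = 0.38474, 1.6822, 3.5358, 3.6760.
Z = Σ gᵢe^(−Eᵢ/kT) = 2·e^(−0.38474) + 3·e^(−1.6822) + 3·e^(−3.5358) + 3·e^(−3.6760) = 1.3613 + 0.55789 + 0.087406 + 0.075972 = 2.0826.

Z = 2.08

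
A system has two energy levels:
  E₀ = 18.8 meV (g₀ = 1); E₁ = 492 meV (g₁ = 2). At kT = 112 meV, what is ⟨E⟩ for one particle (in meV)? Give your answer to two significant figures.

Eᵢ/kT = 0.1679, 4.393.
Z = Σ gᵢe^(−Eᵢ/kT) = 1·e^(−0.1679) + 2·e^(−4.393) = 0.8454 + 0.02473 = 0.8701.
⟨E⟩ = Σ Eᵢ gᵢe^(−Eᵢ/kT) / Z = (18.8·0.8454 + 492·0.02473) / 0.8701 = 32 meV.

32 meV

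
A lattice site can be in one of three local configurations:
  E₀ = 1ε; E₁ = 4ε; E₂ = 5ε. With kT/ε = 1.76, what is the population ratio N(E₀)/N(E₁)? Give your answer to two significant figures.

n₀/n₁ = exp[−(E₀−E₁)/kT] = exp(−(-3ε)/(1.76ε)) = exp(1.705) = 5.5.

5.5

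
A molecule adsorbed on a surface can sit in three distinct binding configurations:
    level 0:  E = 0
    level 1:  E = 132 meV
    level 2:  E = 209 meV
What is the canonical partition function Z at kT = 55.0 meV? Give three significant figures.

Z = 1.11

Eᵢ/kT = 0, 2.4000, 3.8000.
Z = Σ e^(−Eᵢ/kT) = e^(−0) + e^(−2.4000) + e^(−3.8000) = 1.0000 + 0.090718 + 0.022371 = 1.1131.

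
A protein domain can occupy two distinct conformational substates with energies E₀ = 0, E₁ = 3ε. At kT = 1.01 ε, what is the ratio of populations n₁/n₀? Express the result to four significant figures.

0.05129

n₁/n₀ = exp[−(E₁−E₀)/kT] = exp(−(3ε)/(1.01ε)) = exp(-2.97030) = 0.05129.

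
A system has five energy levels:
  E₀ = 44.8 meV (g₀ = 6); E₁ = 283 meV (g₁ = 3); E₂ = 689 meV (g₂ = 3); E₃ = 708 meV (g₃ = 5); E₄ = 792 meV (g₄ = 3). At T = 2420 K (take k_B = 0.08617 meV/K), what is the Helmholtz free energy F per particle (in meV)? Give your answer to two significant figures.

-370 meV

k_BT = 0.08617 × 2420 K = 208.5 meV.
Eᵢ/kT = 0.2149, 1.357, 3.305, 3.396, 3.799.
Z = Σ gᵢe^(−Eᵢ/kT) = 6·e^(−0.2149) + 3·e^(−1.357) + 3·e^(−3.305) + 5·e^(−3.396) + 3·e^(−3.799) = 4.840 + 0.7723 + 0.1101 + 0.1675 + 0.06718 = 5.957.
F = −kT ln Z = −208.5 × ln(5.957) = −208.5 × 1.785 = -370 meV.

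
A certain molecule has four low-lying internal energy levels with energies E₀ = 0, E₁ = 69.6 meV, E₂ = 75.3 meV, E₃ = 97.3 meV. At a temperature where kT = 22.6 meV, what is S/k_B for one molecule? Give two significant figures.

Eᵢ/kT = 0, 3.080, 3.332, 4.305.
Z = Σ e^(−Eᵢ/kT) = e^(−0) + e^(−3.080) + e^(−3.332) + e^(−4.305) = 1.000 + 0.04596 + 0.03572 + 0.01350 = 1.095.
⟨E⟩ = Σ EᵢPᵢ = 6.577 meV.
S/k_B = ln Z + ⟨E⟩/kT = ln(1.095) + 6.577/22.6 = 0.09075 + 0.2910 = 0.38.

0.38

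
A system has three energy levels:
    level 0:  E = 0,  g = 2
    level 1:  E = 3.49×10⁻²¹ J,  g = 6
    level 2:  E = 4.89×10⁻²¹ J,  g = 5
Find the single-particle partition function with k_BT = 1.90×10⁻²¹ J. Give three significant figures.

Z = 3.34

Eᵢ/kT = 0, 1.8368, 2.5737.
Z = Σ gᵢe^(−Eᵢ/kT) = 2·e^(−0) + 6·e^(−1.8368) + 5·e^(−2.5737) = 2.0000 + 0.95596 + 0.38126 = 3.3372.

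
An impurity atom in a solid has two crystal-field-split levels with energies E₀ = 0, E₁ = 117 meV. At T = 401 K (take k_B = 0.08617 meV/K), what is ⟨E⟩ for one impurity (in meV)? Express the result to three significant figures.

3.83 meV

k_BT = 0.08617 × 401 K = 34.554 meV.
Eᵢ/kT = 0, 3.3860.
Z = Σ e^(−Eᵢ/kT) = e^(−0) + e^(−3.3860) = 1.0000 + 0.033844 = 1.0338.
⟨E⟩ = Σ Eᵢ e^(−Eᵢ/kT) / Z = (0·1.0000 + 117·0.033844) / 1.0338 = 3.83 meV.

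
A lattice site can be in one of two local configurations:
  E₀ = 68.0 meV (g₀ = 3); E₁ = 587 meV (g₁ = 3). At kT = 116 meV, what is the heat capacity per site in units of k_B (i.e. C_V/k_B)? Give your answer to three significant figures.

0.223

Eᵢ/kT = 0.58621, 5.0603.
Z = Σ gᵢe^(−Eᵢ/kT) = 3·e^(−0.58621) + 3·e^(−5.0603) = 1.6693 + 0.019031 = 1.6883.
⟨E⟩ = 73.852 meV, ⟨E²⟩ = 8456.0 meV².
C_V/k_B = (⟨E²⟩ − ⟨E⟩²)/(kT)² = (8456.0 − 5454.1)/13456 = 0.223.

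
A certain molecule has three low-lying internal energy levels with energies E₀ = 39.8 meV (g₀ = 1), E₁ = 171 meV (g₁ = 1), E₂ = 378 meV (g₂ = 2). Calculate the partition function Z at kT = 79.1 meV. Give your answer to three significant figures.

Eᵢ/kT = 0.50316, 2.1618, 4.7788.
Z = Σ gᵢe^(−Eᵢ/kT) = 1·e^(−0.50316) + 1·e^(−2.1618) + 2·e^(−4.7788) = 0.60462 + 0.11512 + 0.016812 = 0.73655.

Z = 0.737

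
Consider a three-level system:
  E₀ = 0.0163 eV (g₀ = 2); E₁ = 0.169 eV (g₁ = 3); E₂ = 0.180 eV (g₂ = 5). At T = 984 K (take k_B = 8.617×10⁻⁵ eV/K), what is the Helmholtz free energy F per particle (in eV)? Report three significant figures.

k_BT = 8.617×10⁻⁵ × 984 K = 0.084791 eV.
Eᵢ/kT = 0.19224, 1.9931, 2.1229.
Z = Σ gᵢe^(−Eᵢ/kT) = 2·e^(−0.19224) + 3·e^(−1.9931) + 5·e^(−2.1229) = 1.6502 + 0.40882 + 0.59842 = 2.6574.
F = −kT ln Z = −0.084791 × ln(2.6574) = −0.084791 × 0.97735 = -0.0829 eV.

-0.0829 eV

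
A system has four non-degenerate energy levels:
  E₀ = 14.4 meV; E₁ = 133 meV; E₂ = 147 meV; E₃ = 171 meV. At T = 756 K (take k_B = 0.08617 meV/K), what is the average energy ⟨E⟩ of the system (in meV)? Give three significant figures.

k_BT = 0.08617 × 756 K = 65.145 meV.
Eᵢ/kT = 0.22105, 2.0416, 2.2565, 2.6249.
Z = Σ e^(−Eᵢ/kT) = e^(−0.22105) + e^(−2.0416) + e^(−2.2565) + e^(−2.6249) = 0.80168 + 0.12982 + 0.10472 + 0.072447 = 1.1087.
⟨E⟩ = Σ Eᵢ e^(−Eᵢ/kT) / Z = (14.4·0.80168 + 133·0.12982 + 147·0.10472 + 171·0.072447) / 1.1087 = 51.0 meV.

51.0 meV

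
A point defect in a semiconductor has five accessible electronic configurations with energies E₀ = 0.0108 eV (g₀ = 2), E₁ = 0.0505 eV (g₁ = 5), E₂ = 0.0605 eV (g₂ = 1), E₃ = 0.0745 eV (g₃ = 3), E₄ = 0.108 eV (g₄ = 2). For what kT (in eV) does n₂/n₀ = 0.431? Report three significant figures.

0.335 eV

n₂/n₀ = (g₂/g₀) exp[−(E₂−E₀)/kT] = 0.431.
⇒ (E₂−E₀)/kT = ln((1/2)/0.431) = ln(1.1601) = 0.14851.
kT = 0.0497 eV / 0.14851 = 0.335 eV.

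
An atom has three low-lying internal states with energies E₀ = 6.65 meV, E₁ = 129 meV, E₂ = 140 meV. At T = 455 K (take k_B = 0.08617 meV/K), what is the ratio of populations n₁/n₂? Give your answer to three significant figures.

k_BT = 0.08617 × 455 K = 39.207 meV.
n₁/n₂ = exp[−(E₁−E₂)/kT] = exp(−(-11 meV)/(39.207 meV)) = exp(0.28056) = 1.32.

1.32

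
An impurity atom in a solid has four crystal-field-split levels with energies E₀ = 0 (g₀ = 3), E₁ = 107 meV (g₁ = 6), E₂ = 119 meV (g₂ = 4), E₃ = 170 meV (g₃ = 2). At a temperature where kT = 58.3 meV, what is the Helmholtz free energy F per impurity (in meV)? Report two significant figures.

-89 meV

Eᵢ/kT = 0, 1.835, 2.041, 2.916.
Z = Σ gᵢe^(−Eᵢ/kT) = 3·e^(−0) + 6·e^(−1.835) + 4·e^(−2.041) + 2·e^(−2.916) = 3.000 + 0.9577 + 0.5196 + 0.1083 = 4.586.
F = −kT ln Z = −58.3 × ln(4.586) = −58.3 × 1.523 = -89 meV.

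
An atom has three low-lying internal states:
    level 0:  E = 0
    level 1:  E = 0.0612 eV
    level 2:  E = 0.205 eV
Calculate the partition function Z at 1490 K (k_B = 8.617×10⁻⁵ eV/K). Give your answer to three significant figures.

k_BT = 8.617×10⁻⁵ × 1490 K = 0.12839 eV.
Eᵢ/kT = 0, 0.47667, 1.5967.
Z = Σ e^(−Eᵢ/kT) = e^(−0) + e^(−0.47667) + e^(−1.5967) = 1.0000 + 0.62085 + 0.20256 = 1.8234.

Z = 1.82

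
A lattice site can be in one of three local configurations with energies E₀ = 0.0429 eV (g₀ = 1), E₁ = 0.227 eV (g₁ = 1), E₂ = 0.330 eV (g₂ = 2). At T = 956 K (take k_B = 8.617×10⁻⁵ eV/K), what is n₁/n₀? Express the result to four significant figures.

0.1070

k_BT = 8.617×10⁻⁵ × 956 K = 0.0823785 eV.
n₁/n₀ = (g₁/g₀) exp[−(E₁−E₀)/kT] = (1/1) × exp(−(0.1841 eV)/(0.0823785 eV)) = (1/1) × exp(-2.23481) = 0.1070.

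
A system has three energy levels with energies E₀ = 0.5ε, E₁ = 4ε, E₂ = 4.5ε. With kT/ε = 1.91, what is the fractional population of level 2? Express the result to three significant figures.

0.0960

Eᵢ/kT = 0.26178, 2.0942, 2.3560.
Z = Σ e^(−Eᵢ/kT) = e^(−0.26178) + e^(−2.0942) + e^(−2.3560) = 0.76968 + 0.12317 + 0.094799 = 0.98765.
P₂ = e^(−E₂/kT) / Z = 0.094799/0.98765 = 0.0960.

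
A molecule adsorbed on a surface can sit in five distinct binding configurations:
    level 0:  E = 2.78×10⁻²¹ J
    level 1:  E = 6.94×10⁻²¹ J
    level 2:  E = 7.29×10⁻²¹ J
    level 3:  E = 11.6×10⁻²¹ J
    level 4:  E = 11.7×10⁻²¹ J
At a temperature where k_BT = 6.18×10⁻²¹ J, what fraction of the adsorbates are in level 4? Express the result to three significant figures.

Eᵢ/kT = 0.44984, 1.1230, 1.1796, 1.8770, 1.8932.
Z = Σ e^(−Eᵢ/kT) = e^(−0.44984) + e^(−1.1230) + e^(−1.1796) + e^(−1.8770) + e^(−1.8932) = 0.63773 + 0.32530 + 0.30740 + 0.15305 + 0.15059 = 1.5741.
P₄ = e^(−E₄/kT) / Z = 0.15059/1.5741 = 0.0957.

0.0957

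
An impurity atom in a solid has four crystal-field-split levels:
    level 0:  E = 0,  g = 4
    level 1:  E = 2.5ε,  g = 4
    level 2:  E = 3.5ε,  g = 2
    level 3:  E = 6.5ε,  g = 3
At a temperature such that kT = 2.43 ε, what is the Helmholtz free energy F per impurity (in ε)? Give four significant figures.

-4.398 ε

Eᵢ/kT = 0, 1.02881, 1.44033, 2.67490.
Z = Σ gᵢe^(−Eᵢ/kT) = 4·e^(−0) + 4·e^(−1.02881) + 2·e^(−1.44033) + 3·e^(−2.67490) = 4.00000 + 1.42973 + 0.473699 + 0.206741 = 6.11017.
F = −kT ln Z = −2.43 × ln(6.11017) = −2.43 × 1.80995 = -4.398 ε.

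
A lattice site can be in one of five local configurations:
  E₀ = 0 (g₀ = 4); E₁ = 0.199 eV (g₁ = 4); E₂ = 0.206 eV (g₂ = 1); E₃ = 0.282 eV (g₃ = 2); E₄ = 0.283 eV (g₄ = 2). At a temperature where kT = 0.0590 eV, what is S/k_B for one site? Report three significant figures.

Eᵢ/kT = 0, 3.3729, 3.4915, 4.7797, 4.7966.
Z = Σ gᵢe^(−Eᵢ/kT) = 4·e^(−0) + 4·e^(−3.3729) + 1·e^(−3.4915) + 2·e^(−4.7797) + 2·e^(−4.7966) = 4.0000 + 0.13716 + 0.030455 + 0.016797 + 0.016516 = 4.2009.
⟨E⟩ = Σ EᵢPᵢ = 0.010231 eV.
S/k_B = ln Z + ⟨E⟩/kT = ln(4.2009) + 0.010231/0.0590 = 1.4353 + 0.17341 = 1.61.

1.61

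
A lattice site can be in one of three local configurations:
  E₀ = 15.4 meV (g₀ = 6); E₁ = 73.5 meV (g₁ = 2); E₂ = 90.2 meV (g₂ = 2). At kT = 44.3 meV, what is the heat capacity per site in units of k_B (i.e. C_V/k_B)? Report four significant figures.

Eᵢ/kT = 0.347630, 1.65914, 2.03612.
Z = Σ gᵢe^(−Eᵢ/kT) = 6·e^(−0.347630) + 2·e^(−1.65914) + 2·e^(−2.03612) = 4.23816 + 0.380605 + 0.261068 = 4.87983.
⟨E⟩ = 23.9333 meV, ⟨E²⟩ = 1062.60 meV².
C_V/k_B = (⟨E²⟩ − ⟨E⟩²)/(kT)² = (1062.60 − 572.803)/1962.49 = 0.2496.

0.2496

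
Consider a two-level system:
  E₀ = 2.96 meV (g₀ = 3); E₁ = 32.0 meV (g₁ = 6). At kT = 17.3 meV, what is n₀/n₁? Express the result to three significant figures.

n₀/n₁ = (g₀/g₁) exp[−(E₀−E₁)/kT] = (3/6) × exp(−(-29.04 meV)/(17.3 meV)) = (3/6) × exp(1.6786) = 2.68.

2.68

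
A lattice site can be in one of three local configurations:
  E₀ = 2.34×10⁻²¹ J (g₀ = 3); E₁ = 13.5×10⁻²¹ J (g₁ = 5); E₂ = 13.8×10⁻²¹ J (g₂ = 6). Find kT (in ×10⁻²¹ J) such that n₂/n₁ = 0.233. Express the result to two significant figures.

0.18 ×10⁻²¹ J

n₂/n₁ = (g₂/g₁) exp[−(E₂−E₁)/kT] = 0.233.
⇒ (E₂−E₁)/kT = ln((6/5)/0.233) = ln(5.150) = 1.639.
kT = 0.3 ×10⁻²¹ J / 1.639 = 0.18 ×10⁻²¹ J.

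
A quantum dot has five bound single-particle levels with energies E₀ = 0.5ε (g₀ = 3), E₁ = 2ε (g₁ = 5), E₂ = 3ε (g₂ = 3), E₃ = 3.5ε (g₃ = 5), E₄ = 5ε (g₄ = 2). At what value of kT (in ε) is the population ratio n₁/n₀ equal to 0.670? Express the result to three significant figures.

1.65 ε

n₁/n₀ = (g₁/g₀) exp[−(E₁−E₀)/kT] = 0.670.
⇒ (E₁−E₀)/kT = ln((5/3)/0.670) = ln(2.4876) = 0.91132.
kT = 1.5ε / 0.91132 = 1.65 ε.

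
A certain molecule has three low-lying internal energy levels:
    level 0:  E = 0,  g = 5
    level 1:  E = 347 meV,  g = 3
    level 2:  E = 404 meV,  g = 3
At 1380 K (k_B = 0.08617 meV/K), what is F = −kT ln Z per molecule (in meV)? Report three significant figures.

-197 meV

k_BT = 0.08617 × 1380 K = 118.91 meV.
Eᵢ/kT = 0, 2.9182, 3.3975.
Z = Σ gᵢe^(−Eᵢ/kT) = 5·e^(−0) + 3·e^(−2.9182) + 3·e^(−3.3975) = 5.0000 + 0.16209 + 0.10037 = 5.2625.
F = −kT ln Z = −118.91 × ln(5.2625) = −118.91 × 1.6606 = -197 meV.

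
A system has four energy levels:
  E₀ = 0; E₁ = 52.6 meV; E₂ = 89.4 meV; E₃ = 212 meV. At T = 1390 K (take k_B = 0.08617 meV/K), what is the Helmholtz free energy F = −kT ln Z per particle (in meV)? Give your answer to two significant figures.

k_BT = 0.08617 × 1390 K = 119.8 meV.
Eᵢ/kT = 0, 0.4391, 0.7462, 1.770.
Z = Σ e^(−Eᵢ/kT) = e^(−0) + e^(−0.4391) + e^(−0.7462) + e^(−1.770) = 1.000 + 0.6446 + 0.4742 + 0.1703 = 2.289.
F = −kT ln Z = −119.8 × ln(2.289) = −119.8 × 0.8281 = -99 meV.

-99 meV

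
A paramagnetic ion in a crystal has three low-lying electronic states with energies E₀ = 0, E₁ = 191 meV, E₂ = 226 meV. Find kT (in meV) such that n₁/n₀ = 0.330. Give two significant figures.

170 meV

n₁/n₀ = exp[−(E₁−E₀)/kT] = 0.330.
⇒ (E₁−E₀)/kT = ln(1/0.330) = ln(3.030) = 1.109.
kT = 191 meV / 1.109 = 170 meV.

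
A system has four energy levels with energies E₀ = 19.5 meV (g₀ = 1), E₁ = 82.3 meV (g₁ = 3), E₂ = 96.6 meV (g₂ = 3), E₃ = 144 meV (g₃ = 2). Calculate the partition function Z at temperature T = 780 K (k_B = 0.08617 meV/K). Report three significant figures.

k_BT = 0.08617 × 780 K = 67.213 meV.
Eᵢ/kT = 0.29012, 1.2245, 1.4372, 2.1424.
Z = Σ gᵢe^(−Eᵢ/kT) = 1·e^(−0.29012) + 3·e^(−1.2245) + 3·e^(−1.4372) + 2·e^(−2.1424) = 0.74817 + 0.88171 + 0.71278 + 0.23475 = 2.5774.

Z = 2.58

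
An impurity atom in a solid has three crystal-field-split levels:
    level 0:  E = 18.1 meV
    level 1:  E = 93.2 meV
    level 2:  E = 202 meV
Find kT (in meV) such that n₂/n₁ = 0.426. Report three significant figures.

128 meV

n₂/n₁ = exp[−(E₂−E₁)/kT] = 0.426.
⇒ (E₂−E₁)/kT = ln(1/0.426) = ln(2.3474) = 0.85331.
kT = 108.8 meV / 0.85331 = 128 meV.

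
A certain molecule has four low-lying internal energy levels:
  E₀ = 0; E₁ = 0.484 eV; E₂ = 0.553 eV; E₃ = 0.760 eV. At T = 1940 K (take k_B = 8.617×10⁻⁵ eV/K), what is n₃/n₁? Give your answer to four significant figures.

k_BT = 8.617×10⁻⁵ × 1940 K = 0.167170 eV.
n₃/n₁ = exp[−(E₃−E₁)/kT] = exp(−(0.276 eV)/(0.167170 eV)) = exp(-1.65101) = 0.1919.

0.1919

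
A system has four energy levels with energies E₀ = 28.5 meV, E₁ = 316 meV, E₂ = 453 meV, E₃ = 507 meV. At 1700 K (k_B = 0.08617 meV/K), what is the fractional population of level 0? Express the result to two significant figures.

k_BT = 0.08617 × 1700 K = 146.5 meV.
Eᵢ/kT = 0.1945, 2.157, 3.092, 3.461.
Z = Σ e^(−Eᵢ/kT) = e^(−0.1945) + e^(−2.157) + e^(−3.092) + e^(−3.461) = 0.8232 + 0.1157 + 0.04541 + 0.03140 = 1.016.
P₀ = e^(−E₀/kT) / Z = 0.8232/1.016 = 0.81.

0.81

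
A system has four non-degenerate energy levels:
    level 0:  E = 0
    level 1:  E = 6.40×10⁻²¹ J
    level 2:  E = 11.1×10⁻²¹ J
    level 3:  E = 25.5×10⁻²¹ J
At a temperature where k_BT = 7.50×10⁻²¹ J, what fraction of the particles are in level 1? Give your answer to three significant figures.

0.253

Eᵢ/kT = 0, 0.85333, 1.4800, 3.4000.
Z = Σ e^(−Eᵢ/kT) = e^(−0) + e^(−0.85333) + e^(−1.4800) + e^(−3.4000) = 1.0000 + 0.42599 + 0.22764 + 0.033373 = 1.6870.
P₁ = e^(−E₁/kT) / Z = 0.42599/1.6870 = 0.253.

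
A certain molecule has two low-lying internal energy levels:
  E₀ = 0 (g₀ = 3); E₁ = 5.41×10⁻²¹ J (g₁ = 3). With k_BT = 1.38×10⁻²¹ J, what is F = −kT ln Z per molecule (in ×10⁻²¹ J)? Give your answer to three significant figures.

Eᵢ/kT = 0, 3.9203.
Z = Σ gᵢe^(−Eᵢ/kT) = 3·e^(−0) + 3·e^(−3.9203) = 3.0000 + 0.059505 = 3.0595.
F = −kT ln Z = −1.38 × ln(3.0595) = −1.38 × 1.1183 = -1.54 ×10⁻²¹ J.

-1.54 ×10⁻²¹ J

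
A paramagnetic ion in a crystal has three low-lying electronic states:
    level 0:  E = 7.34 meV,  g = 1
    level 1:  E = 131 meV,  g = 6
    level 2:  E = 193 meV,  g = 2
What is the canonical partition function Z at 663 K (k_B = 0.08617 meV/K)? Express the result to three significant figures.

k_BT = 0.08617 × 663 K = 57.131 meV.
Eᵢ/kT = 0.12848, 2.2930, 3.3782.
Z = Σ gᵢe^(−Eᵢ/kT) = 1·e^(−0.12848) + 6·e^(−2.2930) + 2·e^(−3.3782) = 0.87943 + 0.60578 + 0.068218 = 1.5534.

Z = 1.55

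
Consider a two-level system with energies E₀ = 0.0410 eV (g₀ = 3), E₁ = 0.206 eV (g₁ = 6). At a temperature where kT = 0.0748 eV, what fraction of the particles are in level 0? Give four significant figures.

0.8195

Eᵢ/kT = 0.548128, 2.75401.
Z = Σ gᵢe^(−Eᵢ/kT) = 3·e^(−0.548128) + 6·e^(−2.75401) = 1.73409 + 0.382032 = 2.11612.
P₀ = g₀ e^(−E₀/kT) / Z = 1.73409/2.11612 = 0.8195.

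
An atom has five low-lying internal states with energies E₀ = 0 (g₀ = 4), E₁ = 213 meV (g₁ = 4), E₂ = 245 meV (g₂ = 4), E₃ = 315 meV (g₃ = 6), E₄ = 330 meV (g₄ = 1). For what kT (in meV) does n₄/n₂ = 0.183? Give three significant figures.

n₄/n₂ = (g₄/g₂) exp[−(E₄−E₂)/kT] = 0.183.
⇒ (E₄−E₂)/kT = ln((1/4)/0.183) = ln(1.3661) = 0.31196.
kT = 85 meV / 0.31196 = 272 meV.

272 meV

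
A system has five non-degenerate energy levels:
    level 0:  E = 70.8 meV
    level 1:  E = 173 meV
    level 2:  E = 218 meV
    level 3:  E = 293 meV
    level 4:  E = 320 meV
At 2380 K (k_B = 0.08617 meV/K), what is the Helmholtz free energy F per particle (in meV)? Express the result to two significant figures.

k_BT = 0.08617 × 2380 K = 205.1 meV.
Eᵢ/kT = 0.3452, 0.8435, 1.063, 1.429, 1.560.
Z = Σ e^(−Eᵢ/kT) = e^(−0.3452) + e^(−0.8435) + e^(−1.063) + e^(−1.429) + e^(−1.560) = 0.7081 + 0.4302 + 0.3454 + 0.2395 + 0.2101 = 1.933.
F = −kT ln Z = −205.1 × ln(1.933) = −205.1 × 0.6591 = -140 meV.

-140 meV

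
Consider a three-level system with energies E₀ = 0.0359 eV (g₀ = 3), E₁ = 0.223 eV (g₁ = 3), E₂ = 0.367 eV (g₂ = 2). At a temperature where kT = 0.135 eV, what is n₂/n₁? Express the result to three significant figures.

n₂/n₁ = (g₂/g₁) exp[−(E₂−E₁)/kT] = (2/3) × exp(−(0.144 eV)/(0.135 eV)) = (2/3) × exp(-1.0667) = 0.229.

0.229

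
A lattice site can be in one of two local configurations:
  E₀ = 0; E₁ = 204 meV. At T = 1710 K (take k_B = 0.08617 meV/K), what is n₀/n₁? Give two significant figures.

4.0

k_BT = 0.08617 × 1710 K = 147.4 meV.
n₀/n₁ = exp[−(E₀−E₁)/kT] = exp(−(-204 meV)/(147.4 meV)) = exp(1.384) = 4.0.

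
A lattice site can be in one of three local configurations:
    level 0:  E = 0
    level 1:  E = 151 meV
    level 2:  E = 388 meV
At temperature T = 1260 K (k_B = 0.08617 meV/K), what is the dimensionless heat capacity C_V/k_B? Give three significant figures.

k_BT = 0.08617 × 1260 K = 108.57 meV.
Eᵢ/kT = 0, 1.3908, 3.5737.
Z = Σ e^(−Eᵢ/kT) = e^(−0) + e^(−1.3908) + e^(−3.5737) = 1.0000 + 0.24888 + 0.028052 = 1.2769.
⟨E⟩ = 37.955 meV, ⟨E²⟩ = 7751.4 meV².
C_V/k_B = (⟨E²⟩ − ⟨E⟩²)/(kT)² = (7751.4 − 1440.6)/11787 = 0.535.

0.535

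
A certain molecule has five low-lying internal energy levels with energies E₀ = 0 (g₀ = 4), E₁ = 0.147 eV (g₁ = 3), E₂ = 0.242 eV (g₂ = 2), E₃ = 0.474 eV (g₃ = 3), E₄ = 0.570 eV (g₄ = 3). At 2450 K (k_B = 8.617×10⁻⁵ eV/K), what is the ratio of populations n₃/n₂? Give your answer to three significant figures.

0.500

k_BT = 8.617×10⁻⁵ × 2450 K = 0.21112 eV.
n₃/n₂ = (g₃/g₂) exp[−(E₃−E₂)/kT] = (3/2) × exp(−(0.232 eV)/(0.21112 eV)) = (3/2) × exp(-1.0989) = 0.500.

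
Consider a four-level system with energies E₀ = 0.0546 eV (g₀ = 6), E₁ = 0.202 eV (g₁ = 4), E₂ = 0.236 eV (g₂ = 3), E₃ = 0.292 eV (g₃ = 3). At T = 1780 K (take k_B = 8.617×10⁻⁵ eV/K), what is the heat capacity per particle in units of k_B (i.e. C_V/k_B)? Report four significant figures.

0.3130

k_BT = 8.617×10⁻⁵ × 1780 K = 0.153383 eV.
Eᵢ/kT = 0.355972, 1.31696, 1.53863, 1.90373.
Z = Σ gᵢe^(−Eᵢ/kT) = 6·e^(−0.355972) + 4·e^(−1.31696) + 3·e^(−1.53863) + 3·e^(−1.90373) = 4.20295 + 1.07179 + 0.644025 + 0.447035 = 6.36580.
⟨E⟩ = 0.114441 eV, ⟨E²⟩ = 0.0204607 eV².
C_V/k_B = (⟨E²⟩ − ⟨E⟩²)/(kT)² = (0.0204607 − 0.0130967)/0.0235263 = 0.3130.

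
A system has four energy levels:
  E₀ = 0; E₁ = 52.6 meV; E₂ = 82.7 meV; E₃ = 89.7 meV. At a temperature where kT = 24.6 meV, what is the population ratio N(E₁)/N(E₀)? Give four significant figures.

0.1179

n₁/n₀ = exp[−(E₁−E₀)/kT] = exp(−(52.6 meV)/(24.6 meV)) = exp(-2.13821) = 0.1179.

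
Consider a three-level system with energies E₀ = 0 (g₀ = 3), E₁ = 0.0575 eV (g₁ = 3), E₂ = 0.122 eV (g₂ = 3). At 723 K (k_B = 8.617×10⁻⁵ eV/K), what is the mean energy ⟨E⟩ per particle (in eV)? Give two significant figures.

0.026 eV

k_BT = 8.617×10⁻⁵ × 723 K = 0.06230 eV.
Eᵢ/kT = 0, 0.9230, 1.958.
Z = Σ gᵢe^(−Eᵢ/kT) = 3·e^(−0) + 3·e^(−0.9230) + 3·e^(−1.958) = 3.000 + 1.192 + 0.4234 = 4.615.
⟨E⟩ = Σ Eᵢ gᵢe^(−Eᵢ/kT) / Z = (0·3.000 + 0.0575·1.192 + 0.122·0.4234) / 4.615 = 0.026 eV.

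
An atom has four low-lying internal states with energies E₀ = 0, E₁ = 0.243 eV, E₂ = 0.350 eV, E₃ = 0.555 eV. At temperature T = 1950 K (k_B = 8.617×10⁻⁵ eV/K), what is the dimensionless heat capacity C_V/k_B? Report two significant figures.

0.76

k_BT = 8.617×10⁻⁵ × 1950 K = 0.1680 eV.
Eᵢ/kT = 0, 1.446, 2.083, 3.304.
Z = Σ e^(−Eᵢ/kT) = e^(−0) + e^(−1.446) + e^(−2.083) + e^(−3.304) = 1.000 + 0.2355 + 0.1246 + 0.03674 = 1.397.
⟨E⟩ = 0.08678 eV, ⟨E²⟩ = 0.02898 eV².
C_V/k_B = (⟨E²⟩ − ⟨E⟩²)/(kT)² = (0.02898 − 0.007531)/0.02822 = 0.76.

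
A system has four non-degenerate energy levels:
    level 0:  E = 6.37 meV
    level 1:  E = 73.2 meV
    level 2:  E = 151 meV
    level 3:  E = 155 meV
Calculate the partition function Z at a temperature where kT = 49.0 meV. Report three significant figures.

Eᵢ/kT = 0.13000, 1.4939, 3.0816, 3.1633.
Z = Σ e^(−Eᵢ/kT) = e^(−0.13000) + e^(−1.4939) + e^(−3.0816) + e^(−3.1633) = 0.87810 + 0.22450 + 0.045886 + 0.042286 = 1.1908.

Z = 1.19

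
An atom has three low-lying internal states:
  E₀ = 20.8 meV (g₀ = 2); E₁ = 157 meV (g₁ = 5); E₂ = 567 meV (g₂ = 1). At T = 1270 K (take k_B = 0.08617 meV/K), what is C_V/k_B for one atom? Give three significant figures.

k_BT = 0.08617 × 1270 K = 109.44 meV.
Eᵢ/kT = 0.19006, 1.4346, 5.1809.
Z = Σ gᵢe^(−Eᵢ/kT) = 2·e^(−0.19006) + 5·e^(−1.4346) + 1·e^(−5.1809) = 1.6538 + 1.1911 + 0.0056229 = 2.8505.
⟨E⟩ = 78.790 meV, ⟨E²⟩ = 11185 meV².
C_V/k_B = (⟨E²⟩ − ⟨E⟩²)/(kT)² = (11185 − 6207.9)/11977 = 0.416.

0.416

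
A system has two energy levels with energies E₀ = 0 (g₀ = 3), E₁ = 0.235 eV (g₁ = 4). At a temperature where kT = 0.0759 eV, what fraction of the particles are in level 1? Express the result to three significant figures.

0.0569

Eᵢ/kT = 0, 3.0962.
Z = Σ gᵢe^(−Eᵢ/kT) = 3·e^(−0) + 4·e^(−3.0962) = 3.0000 + 0.18088 = 3.1809.
P₁ = g₁ e^(−E₁/kT) / Z = 0.18088/3.1809 = 0.0569.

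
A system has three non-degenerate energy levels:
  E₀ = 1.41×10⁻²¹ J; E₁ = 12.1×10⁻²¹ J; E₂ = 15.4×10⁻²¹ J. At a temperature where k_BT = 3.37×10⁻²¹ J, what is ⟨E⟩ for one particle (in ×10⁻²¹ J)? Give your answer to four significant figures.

Eᵢ/kT = 0.418398, 3.59050, 4.56973.
Z = Σ e^(−Eᵢ/kT) = e^(−0.418398) + e^(−3.59050) + e^(−4.56973) = 0.658100 + 0.0275845 + 0.0103608 = 0.696045.
⟨E⟩ = Σ Eᵢ e^(−Eᵢ/kT) / Z = (1.41·0.658100 + 12.1·0.0275845 + 15.4·0.0103608) / 0.696045 = 2.042 ×10⁻²¹ J.

2.042 ×10⁻²¹ J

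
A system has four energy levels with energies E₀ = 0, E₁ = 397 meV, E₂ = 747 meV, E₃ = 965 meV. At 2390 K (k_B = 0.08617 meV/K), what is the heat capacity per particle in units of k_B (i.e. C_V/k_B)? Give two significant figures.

k_BT = 0.08617 × 2390 K = 205.9 meV.
Eᵢ/kT = 0, 1.928, 3.628, 4.687.
Z = Σ e^(−Eᵢ/kT) = e^(−0) + e^(−1.928) + e^(−3.628) + e^(−4.687) = 1.000 + 0.1454 + 0.02657 + 0.009214 = 1.181.
⟨E⟩ = 73.21 meV, ⟨E²⟩ = 39220 meV².
C_V/k_B = (⟨E²⟩ − ⟨E⟩²)/(kT)² = (39220 − 5360)/42390 = 0.80.

0.80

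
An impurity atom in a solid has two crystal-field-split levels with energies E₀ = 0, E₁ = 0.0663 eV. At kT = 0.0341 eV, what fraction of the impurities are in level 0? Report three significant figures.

0.875

Eᵢ/kT = 0, 1.9443.
Z = Σ e^(−Eᵢ/kT) = e^(−0) + e^(−1.9443) = 1.0000 + 0.14309 = 1.1431.
P₀ = e^(−E₀/kT) / Z = 1.0000/1.1431 = 0.875.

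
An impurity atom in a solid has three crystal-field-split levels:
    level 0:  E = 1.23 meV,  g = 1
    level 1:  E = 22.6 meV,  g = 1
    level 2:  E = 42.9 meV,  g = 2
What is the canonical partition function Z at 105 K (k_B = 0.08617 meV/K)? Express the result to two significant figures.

Z = 0.97

k_BT = 0.08617 × 105 K = 9.048 meV.
Eᵢ/kT = 0.1359, 2.498, 4.741.
Z = Σ gᵢe^(−Eᵢ/kT) = 1·e^(−0.1359) + 1·e^(−2.498) + 2·e^(−4.741) = 0.8729 + 0.08225 + 0.01746 = 0.9726.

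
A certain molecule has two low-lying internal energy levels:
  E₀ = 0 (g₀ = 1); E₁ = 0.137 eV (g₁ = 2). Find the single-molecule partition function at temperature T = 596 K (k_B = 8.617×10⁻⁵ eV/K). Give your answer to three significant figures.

Z = 1.14

k_BT = 8.617×10⁻⁵ × 596 K = 0.051357 eV.
Eᵢ/kT = 0, 2.6676.
Z = Σ gᵢe^(−Eᵢ/kT) = 1·e^(−0) + 2·e^(−2.6676) = 1.0000 + 0.13884 = 1.1388.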